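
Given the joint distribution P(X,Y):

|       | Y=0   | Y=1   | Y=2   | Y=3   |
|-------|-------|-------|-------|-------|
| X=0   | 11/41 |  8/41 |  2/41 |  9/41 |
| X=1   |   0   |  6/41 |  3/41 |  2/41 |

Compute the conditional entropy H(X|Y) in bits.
0.6384 bits

H(X|Y) = H(X,Y) - H(Y)

H(X,Y) = -Σ_{x,y} P(x,y) log₂ P(x,y). Per-cell terms -P(x,y)·log₂P(x,y):
  X=0: 0.50925, 0.46001, 0.21256, 0.48021
  X=1: 0.00000, 0.40574, 0.27604, 0.21256
  (cells with P = 0 contribute 0)
Sum of the 8 terms: H(X,Y) = 2.5564 bits

Marginal of Y (column sums):
  P(Y=0) = 11/41 + 0 = 11/41
  P(Y=1) = 8/41 + 6/41 = 14/41
  P(Y=2) = 2/41 + 3/41 = 5/41
  P(Y=3) = 9/41 + 2/41 = 11/41
H(Y) = -[(11/41)·log₂(11/41) + (14/41)·log₂(14/41) + (5/41)·log₂(5/41) + (11/41)·log₂(11/41)]
  = 0.50925 + 0.52934 + 0.37020 + 0.50925 = 1.9180 bits

H(X|Y) = H(X,Y) - H(Y) = 2.5564 - 1.9180 = 0.6384 bits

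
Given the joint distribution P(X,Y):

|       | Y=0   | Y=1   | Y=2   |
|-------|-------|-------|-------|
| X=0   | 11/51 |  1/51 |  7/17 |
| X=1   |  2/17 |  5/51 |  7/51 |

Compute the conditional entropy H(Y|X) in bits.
1.2639 bits

H(Y|X) = H(X,Y) - H(X)

H(X,Y) = -Σ_{x,y} P(x,y) log₂ P(x,y). Per-cell terms -P(x,y)·log₂P(x,y):
  X=0: 0.47731, 0.11122, 0.52710
  X=1: 0.36323, 0.32848, 0.39324
Sum of the 6 terms: H(X,Y) = 2.2006 bits

Marginal of X (row sums):
  P(X=0) = 11/51 + 1/51 + 7/17 = 11/17
  P(X=1) = 2/17 + 5/51 + 7/51 = 6/17
H(X) = -[(11/17)·log₂(11/17) + (6/17)·log₂(6/17)]
  = 0.40637 + 0.53029 = 0.9367 bits

H(Y|X) = H(X,Y) - H(X) = 2.2006 - 0.9367 = 1.2639 bits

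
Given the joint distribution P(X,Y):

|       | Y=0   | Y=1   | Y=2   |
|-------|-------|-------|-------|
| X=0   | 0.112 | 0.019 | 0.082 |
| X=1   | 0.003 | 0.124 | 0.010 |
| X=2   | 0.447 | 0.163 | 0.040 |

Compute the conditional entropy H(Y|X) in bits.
1.0828 bits

H(Y|X) = H(X,Y) - H(X)

H(X,Y) = -Σ_{x,y} P(x,y) log₂ P(x,y). Per-cell terms -P(x,y)·log₂P(x,y):
  X=0: 0.35374, 0.10864, 0.29588
  X=1: 0.02514, 0.37344, 0.06644
  X=2: 0.51926, 0.42658, 0.18575
Sum of the 9 terms: H(X,Y) = 2.3549 bits

Marginal of X (row sums):
  P(X=0) = 0.112 + 0.019 + 0.082 = 0.213
  P(X=1) = 0.003 + 0.124 + 0.010 = 0.137
  P(X=2) = 0.447 + 0.163 + 0.040 = 0.650
H(X) = -[0.213·log₂(0.213) + 0.137·log₂(0.137) + 0.650·log₂(0.650)]
  = 0.47522 + 0.39288 + 0.40397 = 1.2721 bits

H(Y|X) = H(X,Y) - H(X) = 2.3549 - 1.2721 = 1.0828 bits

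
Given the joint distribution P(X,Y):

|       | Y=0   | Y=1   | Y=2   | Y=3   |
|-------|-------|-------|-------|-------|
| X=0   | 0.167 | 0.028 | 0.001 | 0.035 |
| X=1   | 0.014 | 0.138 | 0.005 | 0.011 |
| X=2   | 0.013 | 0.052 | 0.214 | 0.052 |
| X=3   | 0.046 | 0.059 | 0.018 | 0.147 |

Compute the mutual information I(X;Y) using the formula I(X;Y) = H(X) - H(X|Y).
0.6534 bits

I(X;Y) = H(X) - H(X|Y)

Marginal of X (row sums):
  P(X=0) = 0.167 + 0.028 + 0.001 + 0.035 = 0.231
  P(X=1) = 0.014 + 0.138 + 0.005 + 0.011 = 0.168
  P(X=2) = 0.013 + 0.052 + 0.214 + 0.052 = 0.331
  P(X=3) = 0.046 + 0.059 + 0.018 + 0.147 = 0.270
H(X) = -[0.231·log₂(0.231) + 0.168·log₂(0.168) + 0.331·log₂(0.331) + 0.270·log₂(0.270)]
  = 0.488342 + 0.432342 + 0.527977 + 0.510022 = 1.95868 bits

Marginal of Y (column sums):
  P(Y=0) = 0.167 + 0.014 + 0.013 + 0.046 = 0.240
  P(Y=1) = 0.028 + 0.138 + 0.052 + 0.059 = 0.277
  P(Y=2) = 0.001 + 0.005 + 0.214 + 0.018 = 0.238
  P(Y=3) = 0.035 + 0.011 + 0.052 + 0.147 = 0.245
H(X|Y) = Σ_y P(y)·H(X|Y=y):
  Y=0: P(Y=0) = 0.240, P(X|Y=0) = (167/240, 7/120, 13/240, 23/120) → H(X|Y=0) = 1.287844
  Y=1: P(Y=1) = 0.277, P(X|Y=1) = (28/277, 138/277, 52/277, 59/277) → H(X|Y=1) = 1.763269
  Y=2: P(Y=2) = 0.238, P(X|Y=2) = (1/238, 5/238, 107/119, 9/119) → H(X|Y=2) = 0.569850
  Y=3: P(Y=3) = 0.245, P(X|Y=3) = (1/7, 11/245, 52/245, 3/5) → H(X|Y=3) = 1.518869
H(X|Y) = 0.240·1.287844 + 0.277·1.763269 + 0.238·0.569850 + 0.245·1.518869 = 1.30526 bits

I(X;Y) = H(X) - H(X|Y) = 1.95868 - 1.30526 = 0.6534 bits

Cross-check via I(X;Y) = H(X) + H(Y) - H(X,Y): computing H(Y) from the column sums and H(X,Y) from the 16 cells in the same way gives H(Y) = 1.99718 bits and H(X,Y) = 3.30244 bits, so
I(X;Y) = 1.95868 + 1.99718 - 3.30244 = 0.6534 bits ✓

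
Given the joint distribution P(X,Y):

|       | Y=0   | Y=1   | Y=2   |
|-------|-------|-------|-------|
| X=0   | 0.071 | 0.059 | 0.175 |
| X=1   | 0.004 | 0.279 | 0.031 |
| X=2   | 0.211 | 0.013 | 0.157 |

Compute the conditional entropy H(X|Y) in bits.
1.0500 bits

H(X|Y) = H(X,Y) - H(Y)

H(X,Y) = -Σ_{x,y} P(x,y) log₂ P(x,y). Per-cell terms -P(x,y)·log₂P(x,y):
  X=0: 0.2709, 0.2409, 0.4401
  X=1: 0.0319, 0.5138, 0.1554
  X=2: 0.4736, 0.0814, 0.4194
Sum of the 9 terms: H(X,Y) = 2.6274 bits

Marginal of Y (column sums):
  P(Y=0) = 0.071 + 0.004 + 0.211 = 0.286
  P(Y=1) = 0.059 + 0.279 + 0.013 = 0.351
  P(Y=2) = 0.175 + 0.031 + 0.157 = 0.363
H(Y) = -[0.286·log₂(0.286) + 0.351·log₂(0.351) + 0.363·log₂(0.363)]
  = 0.5165 + 0.5302 + 0.5307 = 1.5774 bits

H(X|Y) = H(X,Y) - H(Y) = 2.6274 - 1.5774 = 1.0500 bits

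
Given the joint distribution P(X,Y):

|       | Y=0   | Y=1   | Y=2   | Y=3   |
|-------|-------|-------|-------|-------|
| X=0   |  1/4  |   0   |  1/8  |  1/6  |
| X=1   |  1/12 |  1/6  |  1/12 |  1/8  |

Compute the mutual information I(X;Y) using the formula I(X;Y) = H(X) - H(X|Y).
0.2349 bits

I(X;Y) = H(X) - H(X|Y)

Marginal of X (row sums):
  P(X=0) = 1/4 + 0 + 1/8 + 1/6 = 13/24
  P(X=1) = 1/12 + 1/6 + 1/12 + 1/8 = 11/24
H(X) = -[(13/24)·log₂(13/24) + (11/24)·log₂(11/24)]
  = 0.479117 + 0.515868 = 0.994985 bits

Marginal of Y (column sums):
  P(Y=0) = 1/4 + 1/12 = 1/3
  P(Y=1) = 0 + 1/6 = 1/6
  P(Y=2) = 1/8 + 1/12 = 5/24
  P(Y=3) = 1/6 + 1/8 = 7/24
H(X|Y) = Σ_y P(y)·H(X|Y=y):
  Y=0: P(Y=0) = 1/3, P(X|Y=0) = (3/4, 1/4) → H(X|Y=0) = 0.811278
  Y=1: P(Y=1) = 1/6, P(X|Y=1) = (0, 1) → H(X|Y=1) = 0.000000
  Y=2: P(Y=2) = 5/24, P(X|Y=2) = (3/5, 2/5) → H(X|Y=2) = 0.970951
  Y=3: P(Y=3) = 7/24, P(X|Y=3) = (4/7, 3/7) → H(X|Y=3) = 0.985228
H(X|Y) = (1/3)·0.811278 + (1/6)·0.000000 + (5/24)·0.970951 + (7/24)·0.985228 = 0.760066 bits

I(X;Y) = H(X) - H(X|Y) = 0.994985 - 0.760066 = 0.2349 bits

Cross-check via I(X;Y) = H(X) + H(Y) - H(X,Y): computing H(Y) from the column sums and H(X,Y) from the 8 cells in the same way gives H(Y) = 1.949082 bits and H(X,Y) = 2.709148 bits, so
I(X;Y) = 0.994985 + 1.949082 - 2.709148 = 0.2349 bits ✓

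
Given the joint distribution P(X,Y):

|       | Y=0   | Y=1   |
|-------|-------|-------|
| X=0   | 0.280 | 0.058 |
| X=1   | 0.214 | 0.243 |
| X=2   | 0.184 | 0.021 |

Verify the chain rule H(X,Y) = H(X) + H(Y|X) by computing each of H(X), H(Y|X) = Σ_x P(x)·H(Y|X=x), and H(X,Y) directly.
H(X) = 1.5139 bits, H(Y|X) = 0.7769 bits, H(X,Y) = 2.2908 bits

Marginal of X (row sums):
  P(X=0) = 0.280 + 0.058 = 0.338
  P(X=1) = 0.214 + 0.243 = 0.457
  P(X=2) = 0.184 + 0.021 = 0.205
H(X) = -[0.338·log₂(0.338) + 0.457·log₂(0.457) + 0.205·log₂(0.205)]
  = 0.52894 + 0.51629 + 0.46869 = 1.5139 bits

H(Y|X) = Σ_x P(x)·H(Y|X=x):
  X=0: P(X=0) = 0.338, P(Y|X=0) = (140/169, 29/169) → H(Y|X=0) = 0.66135
  X=1: P(X=1) = 0.457, P(Y|X=1) = (214/457, 243/457) → H(Y|X=1) = 0.99709
  X=2: P(X=2) = 0.205, P(Y|X=2) = (184/205, 21/205) → H(Y|X=2) = 0.47668
H(Y|X) = 0.338·0.66135 + 0.457·0.99709 + 0.205·0.47668 = 0.7769 bits

H(X,Y) = -Σ_{x,y} P(x,y) log₂ P(x,y). Per-cell terms -P(x,y)·log₂P(x,y):
  X=0: 0.51422, 0.23825
  X=1: 0.47600, 0.49596
  X=2: 0.44937, 0.11704
Sum of the 6 terms: H(X,Y) = 2.2908 bits

Chain rule check:
  H(X) + H(Y|X) = 1.5139 + 0.7769 = 2.2908 bits
  H(X,Y) = 2.2908 bits
✓ Chain rule verified.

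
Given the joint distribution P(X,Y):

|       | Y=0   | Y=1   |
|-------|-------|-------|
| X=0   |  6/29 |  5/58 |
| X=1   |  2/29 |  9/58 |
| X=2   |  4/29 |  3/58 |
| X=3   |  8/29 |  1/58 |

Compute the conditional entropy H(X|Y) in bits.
1.7935 bits

H(X|Y) = H(X,Y) - H(Y)

H(X,Y) = -Σ_{x,y} P(x,y) log₂ P(x,y). Per-cell terms -P(x,y)·log₂P(x,y):
  X=0: 0.47028, 0.30483
  X=1: 0.26607, 0.41711
  X=2: 0.39420, 0.22102
  X=3: 0.51255, 0.10100
Sum of the 8 terms: H(X,Y) = 2.6871 bits

Marginal of Y (column sums):
  P(Y=0) = 6/29 + 2/29 + 4/29 + 8/29 = 20/29
  P(Y=1) = 5/58 + 9/58 + 3/58 + 1/58 = 9/29
H(Y) = -[(20/29)·log₂(20/29) + (9/29)·log₂(9/29)]
  = 0.36969 + 0.52388 = 0.8936 bits

H(X|Y) = H(X,Y) - H(Y) = 2.6871 - 0.8936 = 1.7935 bits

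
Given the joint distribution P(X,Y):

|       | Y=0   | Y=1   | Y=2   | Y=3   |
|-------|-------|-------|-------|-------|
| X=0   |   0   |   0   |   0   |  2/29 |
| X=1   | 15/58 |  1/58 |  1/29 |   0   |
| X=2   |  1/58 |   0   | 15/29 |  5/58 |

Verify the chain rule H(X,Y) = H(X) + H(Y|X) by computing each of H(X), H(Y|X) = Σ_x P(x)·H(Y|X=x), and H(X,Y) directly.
H(X) = 1.2170 bits, H(Y|X) = 0.7199 bits, H(X,Y) = 1.9370 bits

Marginal of X (row sums):
  P(X=0) = 0 + 0 + 0 + 2/29 = 2/29
  P(X=1) = 15/58 + 1/58 + 1/29 + 0 = 9/29
  P(X=2) = 1/58 + 0 + 15/29 + 5/58 = 18/29
H(X) = -[(2/29)·log₂(2/29) + (9/29)·log₂(9/29) + (18/29)·log₂(18/29)]
  = 0.266068 + 0.523879 + 0.427069 = 1.2170 bits

H(Y|X) = Σ_x P(x)·H(Y|X=x):
  X=0: P(X=0) = 2/29, P(Y|X=0) = (0, 0, 0, 1) → H(Y|X=0) = 0.000000
  X=1: P(X=1) = 9/29, P(Y|X=1) = (5/6, 1/18, 1/9, 0) → H(Y|X=1) = 0.803072
  X=2: P(X=2) = 18/29, P(Y|X=2) = (1/36, 0, 5/6, 5/36) → H(Y|X=2) = 0.758359
H(Y|X) = (2/29)·0.000000 + (9/29)·0.803072 + (18/29)·0.758359 = 0.7199 bits

H(X,Y) = -Σ_{x,y} P(x,y) log₂ P(x,y). Per-cell terms -P(x,y)·log₂P(x,y):
  X=0: 0.000000, 0.000000, 0.000000, 0.266068
  X=1: 0.504592, 0.101000, 0.167517, 0.000000
  X=2: 0.101000, 0.000000, 0.491943, 0.304832
  (cells with P = 0 contribute 0)
Sum of the 12 terms: H(X,Y) = 1.9370 bits

Chain rule check:
  H(X) + H(Y|X) = 1.2170 + 0.7199 = 1.9369 bits
  H(X,Y) = 1.9370 bits
✓ Chain rule verified (Δ = 0.0001 is 4-dp rounding noise: each of the three values was rounded independently).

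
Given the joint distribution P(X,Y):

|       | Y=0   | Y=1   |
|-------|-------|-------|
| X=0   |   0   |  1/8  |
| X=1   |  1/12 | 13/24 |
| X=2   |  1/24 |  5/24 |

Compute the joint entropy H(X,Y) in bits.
1.8154 bits

H(X,Y) = -Σ_{x,y} P(x,y) log₂ P(x,y). Per-cell terms -P(x,y)·log₂P(x,y):
  X=0: 0.00000, 0.37500
  X=1: 0.29875, 0.47912
  X=2: 0.19104, 0.47147
  (cells with P = 0 contribute 0)
Sum of the 6 terms: H(X,Y) = 1.8154 bits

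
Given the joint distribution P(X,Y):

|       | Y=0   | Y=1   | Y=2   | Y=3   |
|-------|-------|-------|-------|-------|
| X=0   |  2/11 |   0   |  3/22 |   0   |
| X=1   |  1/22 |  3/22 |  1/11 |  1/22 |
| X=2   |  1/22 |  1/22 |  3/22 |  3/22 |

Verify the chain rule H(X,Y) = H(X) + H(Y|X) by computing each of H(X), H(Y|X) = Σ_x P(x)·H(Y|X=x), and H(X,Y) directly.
H(X) = 1.5820 bits, H(Y|X) = 1.5583 bits, H(X,Y) = 3.1404 bits

Marginal of X (row sums):
  P(X=0) = 2/11 + 0 + 3/22 + 0 = 7/22
  P(X=1) = 1/22 + 3/22 + 1/11 + 1/22 = 7/22
  P(X=2) = 1/22 + 1/22 + 3/22 + 3/22 = 4/11
H(X) = -[(7/22)·log₂(7/22) + (7/22)·log₂(7/22) + (4/11)·log₂(4/11)]
  = 0.525661 + 0.525661 + 0.530702 = 1.5820 bits

H(Y|X) = Σ_x P(x)·H(Y|X=x):
  X=0: P(X=0) = 7/22, P(Y|X=0) = (4/7, 0, 3/7, 0) → H(Y|X=0) = 0.985228
  X=1: P(X=1) = 7/22, P(Y|X=1) = (1/7, 3/7, 2/7, 1/7) → H(Y|X=1) = 1.842371
  X=2: P(X=2) = 4/11, P(Y|X=2) = (1/8, 1/8, 3/8, 3/8) → H(Y|X=2) = 1.811278
H(Y|X) = (7/22)·0.985228 + (7/22)·1.842371 + (4/11)·1.811278 = 1.5583 bits

H(X,Y) = -Σ_{x,y} P(x,y) log₂ P(x,y). Per-cell terms -P(x,y)·log₂P(x,y):
  X=0: 0.447169, 0.000000, 0.391973, 0.000000
  X=1: 0.202701, 0.391973, 0.314494, 0.202701
  X=2: 0.202701, 0.202701, 0.391973, 0.391973
  (cells with P = 0 contribute 0)
Sum of the 12 terms: H(X,Y) = 3.1404 bits

Chain rule check:
  H(X) + H(Y|X) = 1.5820 + 1.5583 = 3.1403 bits
  H(X,Y) = 3.1404 bits
✓ Chain rule verified (Δ = 0.0001 is 4-dp rounding noise: each of the three values was rounded independently).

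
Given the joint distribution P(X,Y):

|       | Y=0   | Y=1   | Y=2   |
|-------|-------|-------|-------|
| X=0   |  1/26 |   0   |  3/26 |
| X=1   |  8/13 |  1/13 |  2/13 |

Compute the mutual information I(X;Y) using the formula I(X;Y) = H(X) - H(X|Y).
0.1431 bits

I(X;Y) = H(X) - H(X|Y)

Marginal of X (row sums):
  P(X=0) = 1/26 + 0 + 3/26 = 2/13
  P(X=1) = 8/13 + 1/13 + 2/13 = 11/13
H(X) = -[(2/13)·log₂(2/13) + (11/13)·log₂(11/13)]
  = 0.4155 + 0.2039 = 0.6194 bits

Marginal of Y (column sums):
  P(Y=0) = 1/26 + 8/13 = 17/26
  P(Y=1) = 0 + 1/13 = 1/13
  P(Y=2) = 3/26 + 2/13 = 7/26
H(X|Y) = Σ_y P(y)·H(X|Y=y):
  Y=0: P(Y=0) = 17/26, P(X|Y=0) = (1/17, 16/17) → H(X|Y=0) = 0.3228
  Y=1: P(Y=1) = 1/13, P(X|Y=1) = (0, 1) → H(X|Y=1) = 0.0000
  Y=2: P(Y=2) = 7/26, P(X|Y=2) = (3/7, 4/7) → H(X|Y=2) = 0.9852
H(X|Y) = (17/26)·0.3228 + (1/13)·0.0000 + (7/26)·0.9852 = 0.4763 bits

I(X;Y) = H(X) - H(X|Y) = 0.6194 - 0.4763 = 0.1431 bits

Cross-check via I(X;Y) = H(X) + H(Y) - H(X,Y): computing H(Y) from the column sums and H(X,Y) from the 6 cells in the same way gives H(Y) = 1.1951 bits and H(X,Y) = 1.6714 bits, so
I(X;Y) = 0.6194 + 1.1951 - 1.6714 = 0.1431 bits ✓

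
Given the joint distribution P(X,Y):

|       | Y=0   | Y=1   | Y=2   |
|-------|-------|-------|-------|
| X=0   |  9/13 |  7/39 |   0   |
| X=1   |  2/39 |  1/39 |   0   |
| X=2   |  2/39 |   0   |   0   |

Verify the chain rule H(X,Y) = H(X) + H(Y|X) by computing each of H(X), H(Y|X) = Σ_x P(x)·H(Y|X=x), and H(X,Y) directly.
H(X) = 0.6770 bits, H(Y|X) = 0.7101 bits, H(X,Y) = 1.3871 bits

Marginal of X (row sums):
  P(X=0) = 9/13 + 7/39 + 0 = 34/39
  P(X=1) = 2/39 + 1/39 + 0 = 1/13
  P(X=2) = 2/39 + 0 + 0 = 2/39
H(X) = -[(34/39)·log₂(34/39) + (1/13)·log₂(1/13) + (2/39)·log₂(2/39)]
  = 0.17256 + 0.28465 + 0.21976 = 0.6770 bits

H(Y|X) = Σ_x P(x)·H(Y|X=x):
  X=0: P(X=0) = 34/39, P(Y|X=0) = (27/34, 7/34, 0) → H(Y|X=0) = 0.73354
  X=1: P(X=1) = 1/13, P(Y|X=1) = (2/3, 1/3, 0) → H(Y|X=1) = 0.91830
  X=2: P(X=2) = 2/39, P(Y|X=2) = (1, 0, 0) → H(Y|X=2) = 0.00000
H(Y|X) = (34/39)·0.73354 + (1/13)·0.91830 + (2/39)·0.00000 = 0.7101 bits

H(X,Y) = -Σ_{x,y} P(x,y) log₂ P(x,y). Per-cell terms -P(x,y)·log₂P(x,y):
  X=0: 0.36728, 0.44478, 0.00000
  X=1: 0.21976, 0.13552, 0.00000
  X=2: 0.21976, 0.00000, 0.00000
  (cells with P = 0 contribute 0)
Sum of the 9 terms: H(X,Y) = 1.3871 bits

Chain rule check:
  H(X) + H(Y|X) = 0.6770 + 0.7101 = 1.3871 bits
  H(X,Y) = 1.3871 bits
✓ Chain rule verified.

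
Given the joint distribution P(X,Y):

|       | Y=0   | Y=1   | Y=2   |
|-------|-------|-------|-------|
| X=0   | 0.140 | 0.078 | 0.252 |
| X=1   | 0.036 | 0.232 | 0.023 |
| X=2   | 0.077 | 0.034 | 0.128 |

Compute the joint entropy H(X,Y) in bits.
2.8024 bits

H(X,Y) = -Σ_{x,y} P(x,y) log₂ P(x,y). Per-cell terms -P(x,y)·log₂P(x,y):
  X=0: 0.39711, 0.28707, 0.50110
  X=1: 0.17265, 0.48901, 0.12517
  X=2: 0.28482, 0.16586, 0.37962
Sum of the 9 terms: H(X,Y) = 2.8024 bits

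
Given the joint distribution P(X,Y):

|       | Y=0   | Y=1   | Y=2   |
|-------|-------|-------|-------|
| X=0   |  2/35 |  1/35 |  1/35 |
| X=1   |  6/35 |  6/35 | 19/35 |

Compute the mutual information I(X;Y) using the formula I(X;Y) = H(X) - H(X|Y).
0.0453 bits

I(X;Y) = H(X) - H(X|Y)

Marginal of X (row sums):
  P(X=0) = 2/35 + 1/35 + 1/35 = 4/35
  P(X=1) = 6/35 + 6/35 + 19/35 = 31/35
H(X) = -[(4/35)·log₂(4/35) + (31/35)·log₂(31/35)]
  = 0.3576 + 0.1551 = 0.5127 bits

Marginal of Y (column sums):
  P(Y=0) = 2/35 + 6/35 = 8/35
  P(Y=1) = 1/35 + 6/35 = 1/5
  P(Y=2) = 1/35 + 19/35 = 4/7
H(X|Y) = Σ_y P(y)·H(X|Y=y):
  Y=0: P(Y=0) = 8/35, P(X|Y=0) = (1/4, 3/4) → H(X|Y=0) = 0.8113
  Y=1: P(Y=1) = 1/5, P(X|Y=1) = (1/7, 6/7) → H(X|Y=1) = 0.5917
  Y=2: P(Y=2) = 4/7, P(X|Y=2) = (1/20, 19/20) → H(X|Y=2) = 0.2864
H(X|Y) = (8/35)·0.8113 + (1/5)·0.5917 + (4/7)·0.2864 = 0.4674 bits

I(X;Y) = H(X) - H(X|Y) = 0.5127 - 0.4674 = 0.0453 bits

Cross-check via I(X;Y) = H(X) + H(Y) - H(X,Y): computing H(Y) from the column sums and H(X,Y) from the 6 cells in the same way gives H(Y) = 1.4124 bits and H(X,Y) = 1.8798 bits, so
I(X;Y) = 0.5127 + 1.4124 - 1.8798 = 0.0453 bits ✓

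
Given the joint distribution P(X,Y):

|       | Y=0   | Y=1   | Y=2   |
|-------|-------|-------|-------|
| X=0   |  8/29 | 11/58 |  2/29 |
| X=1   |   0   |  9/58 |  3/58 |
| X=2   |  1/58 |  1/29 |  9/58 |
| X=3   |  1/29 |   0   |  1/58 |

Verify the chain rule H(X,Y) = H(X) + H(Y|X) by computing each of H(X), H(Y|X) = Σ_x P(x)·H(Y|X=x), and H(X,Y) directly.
H(X) = 1.6446 bits, H(Y|X) = 1.1812 bits, H(X,Y) = 2.8258 bits

Marginal of X (row sums):
  P(X=0) = 8/29 + 11/58 + 2/29 = 31/58
  P(X=1) = 0 + 9/58 + 3/58 = 6/29
  P(X=2) = 1/58 + 1/29 + 9/58 = 6/29
  P(X=3) = 1/29 + 0 + 1/58 = 3/58
H(X) = -[(31/58)·log₂(31/58) + (6/29)·log₂(6/29) + (6/29)·log₂(6/29) + (3/58)·log₂(3/58)]
  = 0.48306 + 0.47028 + 0.47028 + 0.22102 = 1.6446 bits

H(Y|X) = Σ_x P(x)·H(Y|X=x):
  X=0: P(X=0) = 31/58, P(Y|X=0) = (16/31, 11/31, 4/31) → H(Y|X=0) = 1.40408
  X=1: P(X=1) = 6/29, P(Y|X=1) = (0, 3/4, 1/4) → H(Y|X=1) = 0.81128
  X=2: P(X=2) = 6/29, P(Y|X=2) = (1/12, 1/6, 3/4) → H(Y|X=2) = 1.04085
  X=3: P(X=3) = 3/58, P(Y|X=3) = (2/3, 0, 1/3) → H(Y|X=3) = 0.91830
H(Y|X) = (31/58)·1.40408 + (6/29)·0.81128 + (6/29)·1.04085 + (3/58)·0.91830 = 1.1812 bits

H(X,Y) = -Σ_{x,y} P(x,y) log₂ P(x,y). Per-cell terms -P(x,y)·log₂P(x,y):
  X=0: 0.51255, 0.45490, 0.26607
  X=1: 0.00000, 0.41711, 0.22102
  X=2: 0.10100, 0.16752, 0.41711
  X=3: 0.16752, 0.00000, 0.10100
  (cells with P = 0 contribute 0)
Sum of the 12 terms: H(X,Y) = 2.8258 bits

Chain rule check:
  H(X) + H(Y|X) = 1.6446 + 1.1812 = 2.8258 bits
  H(X,Y) = 2.8258 bits
✓ Chain rule verified.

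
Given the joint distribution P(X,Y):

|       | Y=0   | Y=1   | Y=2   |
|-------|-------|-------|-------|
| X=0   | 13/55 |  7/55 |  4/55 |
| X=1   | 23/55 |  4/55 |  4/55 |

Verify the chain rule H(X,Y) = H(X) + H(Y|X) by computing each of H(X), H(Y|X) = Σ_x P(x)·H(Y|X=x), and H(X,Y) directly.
H(X) = 0.9883 bits, H(Y|X) = 1.2331 bits, H(X,Y) = 2.2214 bits

Marginal of X (row sums):
  P(X=0) = 13/55 + 7/55 + 4/55 = 24/55
  P(X=1) = 23/55 + 4/55 + 4/55 = 31/55
H(X) = -[(24/55)·log₂(24/55) + (31/55)·log₂(31/55)]
  = 0.5221 + 0.4662 = 0.9883 bits

H(Y|X) = Σ_x P(x)·H(Y|X=x):
  X=0: P(X=0) = 24/55, P(Y|X=0) = (13/24, 7/24, 1/6) → H(Y|X=0) = 1.4284
  X=1: P(X=1) = 31/55, P(Y|X=1) = (23/31, 4/31, 4/31) → H(Y|X=1) = 1.0819
H(Y|X) = (24/55)·1.4284 + (31/55)·1.0819 = 1.2331 bits

H(X,Y) = -Σ_{x,y} P(x,y) log₂ P(x,y). Per-cell terms -P(x,y)·log₂P(x,y):
  X=0: 0.4919, 0.3785, 0.2750
  X=1: 0.5260, 0.2750, 0.2750
Sum of the 6 terms: H(X,Y) = 2.2214 bits

Chain rule check:
  H(X) + H(Y|X) = 0.9883 + 1.2331 = 2.2214 bits
  H(X,Y) = 2.2214 bits
✓ Chain rule verified.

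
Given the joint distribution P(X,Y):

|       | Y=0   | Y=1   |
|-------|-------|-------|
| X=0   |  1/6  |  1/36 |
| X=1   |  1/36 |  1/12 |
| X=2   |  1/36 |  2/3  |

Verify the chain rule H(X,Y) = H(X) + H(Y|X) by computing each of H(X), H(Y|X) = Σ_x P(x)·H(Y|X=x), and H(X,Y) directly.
H(X) = 1.1769 bits, H(Y|X) = 0.3734 bits, H(X,Y) = 1.5504 bits

Marginal of X (row sums):
  P(X=0) = 1/6 + 1/36 = 7/36
  P(X=1) = 1/36 + 1/12 = 1/9
  P(X=2) = 1/36 + 2/3 = 25/36
H(X) = -[(7/36)·log₂(7/36) + (1/9)·log₂(1/9) + (25/36)·log₂(25/36)]
  = 0.45939 + 0.35221 + 0.36533 = 1.1769 bits

H(Y|X) = Σ_x P(x)·H(Y|X=x):
  X=0: P(X=0) = 7/36, P(Y|X=0) = (6/7, 1/7) → H(Y|X=0) = 0.59167
  X=1: P(X=1) = 1/9, P(Y|X=1) = (1/4, 3/4) → H(Y|X=1) = 0.81128
  X=2: P(X=2) = 25/36, P(Y|X=2) = (1/25, 24/25) → H(Y|X=2) = 0.24229
H(Y|X) = (7/36)·0.59167 + (1/9)·0.81128 + (25/36)·0.24229 = 0.3734 bits

H(X,Y) = -Σ_{x,y} P(x,y) log₂ P(x,y). Per-cell terms -P(x,y)·log₂P(x,y):
  X=0: 0.43083, 0.14361
  X=1: 0.14361, 0.29875
  X=2: 0.14361, 0.38998
Sum of the 6 terms: H(X,Y) = 1.5504 bits

Chain rule check:
  H(X) + H(Y|X) = 1.1769 + 0.3734 = 1.5503 bits
  H(X,Y) = 1.5504 bits
✓ Chain rule verified (Δ = 0.0001 is 4-dp rounding noise: each of the three values was rounded independently).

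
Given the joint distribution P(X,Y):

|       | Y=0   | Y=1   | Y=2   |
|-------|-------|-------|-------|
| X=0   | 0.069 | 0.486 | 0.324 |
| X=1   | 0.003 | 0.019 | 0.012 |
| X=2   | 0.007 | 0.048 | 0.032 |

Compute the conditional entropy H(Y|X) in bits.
1.2926 bits

H(Y|X) = H(X,Y) - H(X)

H(X,Y) = -Σ_{x,y} P(x,y) log₂ P(x,y). Per-cell terms -P(x,y)·log₂P(x,y):
  X=0: 0.26615, 0.50591, 0.52680
  X=1: 0.02514, 0.10864, 0.07657
  X=2: 0.05011, 0.21028, 0.15891
Sum of the 9 terms: H(X,Y) = 1.9285 bits

Marginal of X (row sums):
  P(X=0) = 0.069 + 0.486 + 0.324 = 0.879
  P(X=1) = 0.003 + 0.019 + 0.012 = 0.034
  P(X=2) = 0.007 + 0.048 + 0.032 = 0.087
H(X) = -[0.879·log₂(0.879) + 0.034·log₂(0.034) + 0.087·log₂(0.087)]
  = 0.16355 + 0.16586 + 0.30649 = 0.6359 bits

H(Y|X) = H(X,Y) - H(X) = 1.9285 - 0.6359 = 1.2926 bits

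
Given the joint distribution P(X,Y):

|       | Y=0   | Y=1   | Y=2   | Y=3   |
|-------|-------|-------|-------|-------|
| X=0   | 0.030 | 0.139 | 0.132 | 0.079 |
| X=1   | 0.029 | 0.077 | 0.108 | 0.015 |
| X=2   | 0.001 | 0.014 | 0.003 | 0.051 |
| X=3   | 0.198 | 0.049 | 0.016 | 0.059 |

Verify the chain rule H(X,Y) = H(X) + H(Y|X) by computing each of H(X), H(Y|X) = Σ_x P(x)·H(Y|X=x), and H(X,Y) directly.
H(X) = 1.8100 bits, H(Y|X) = 1.6355 bits, H(X,Y) = 3.4455 bits

Marginal of X (row sums):
  P(X=0) = 0.030 + 0.139 + 0.132 + 0.079 = 0.380
  P(X=1) = 0.029 + 0.077 + 0.108 + 0.015 = 0.229
  P(X=2) = 0.001 + 0.014 + 0.003 + 0.051 = 0.069
  P(X=3) = 0.198 + 0.049 + 0.016 + 0.059 = 0.322
H(X) = -[0.380·log₂(0.380) + 0.229·log₂(0.229) + 0.069·log₂(0.069) + 0.322·log₂(0.322)]
  = 0.53045 + 0.48699 + 0.26615 + 0.52643 = 1.8100 bits

H(Y|X) = Σ_x P(x)·H(Y|X=x):
  X=0: P(X=0) = 0.380, P(Y|X=0) = (3/38, 139/380, 33/95, 79/380) → H(Y|X=0) = 1.82091
  X=1: P(X=1) = 0.229, P(Y|X=1) = (29/229, 77/229, 108/229, 15/229) → H(Y|X=1) = 1.67521
  X=2: P(X=2) = 0.069, P(Y|X=2) = (1/69, 14/69, 1/23, 17/23) → H(Y|X=2) = 1.07444
  X=3: P(X=3) = 0.322, P(Y|X=3) = (99/161, 7/46, 8/161, 59/322) → H(Y|X=3) = 1.50853
H(Y|X) = 0.380·1.82091 + 0.229·1.67521 + 0.069·1.07444 + 0.322·1.50853 = 1.6355 bits

H(X,Y) = -Σ_{x,y} P(x,y) log₂ P(x,y). Per-cell terms -P(x,y)·log₂P(x,y):
  X=0: 0.15177, 0.39571, 0.38562, 0.28930
  X=1: 0.14813, 0.28482, 0.34678, 0.09088
  X=2: 0.00997, 0.08622, 0.02514, 0.21896
  X=3: 0.46261, 0.21320, 0.09545, 0.24091
Sum of the 16 terms: H(X,Y) = 3.4455 bits

Chain rule check:
  H(X) + H(Y|X) = 1.8100 + 1.6355 = 3.4455 bits
  H(X,Y) = 3.4455 bits
✓ Chain rule verified.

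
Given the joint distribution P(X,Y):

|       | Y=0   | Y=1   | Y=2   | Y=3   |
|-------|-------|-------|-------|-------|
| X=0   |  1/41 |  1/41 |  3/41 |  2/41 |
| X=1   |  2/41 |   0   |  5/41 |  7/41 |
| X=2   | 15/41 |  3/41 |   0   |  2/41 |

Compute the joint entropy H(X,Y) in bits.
2.7874 bits

H(X,Y) = -Σ_{x,y} P(x,y) log₂ P(x,y). Per-cell terms -P(x,y)·log₂P(x,y):
  X=0: 0.13067, 0.13067, 0.27604, 0.21256
  X=1: 0.21256, 0.00000, 0.37020, 0.43540
  X=2: 0.53073, 0.27604, 0.00000, 0.21256
  (cells with P = 0 contribute 0)
Sum of the 12 terms: H(X,Y) = 2.7874 bits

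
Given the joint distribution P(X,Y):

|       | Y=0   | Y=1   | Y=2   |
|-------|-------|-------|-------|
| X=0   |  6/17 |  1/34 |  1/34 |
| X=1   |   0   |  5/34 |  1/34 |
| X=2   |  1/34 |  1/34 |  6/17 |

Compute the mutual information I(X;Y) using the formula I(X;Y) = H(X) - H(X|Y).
0.8073 bits

I(X;Y) = H(X) - H(X|Y)

Marginal of X (row sums):
  P(X=0) = 6/17 + 1/34 + 1/34 = 7/17
  P(X=1) = 0 + 5/34 + 1/34 = 3/17
  P(X=2) = 1/34 + 1/34 + 6/17 = 7/17
H(X) = -[(7/17)·log₂(7/17) + (3/17)·log₂(3/17) + (7/17)·log₂(7/17)]
  = 0.5271033 + 0.4416177 + 0.5271033 = 1.495824 bits

Marginal of Y (column sums):
  P(Y=0) = 6/17 + 0 + 1/34 = 13/34
  P(Y=1) = 1/34 + 5/34 + 1/34 = 7/34
  P(Y=2) = 1/34 + 1/34 + 6/17 = 7/17
H(X|Y) = Σ_y P(y)·H(X|Y=y):
  Y=0: P(Y=0) = 13/34, P(X|Y=0) = (12/13, 0, 1/13) → H(X|Y=0) = 0.3912436
  Y=1: P(Y=1) = 7/34, P(X|Y=1) = (1/7, 5/7, 1/7) → H(X|Y=1) = 1.1488349
  Y=2: P(Y=2) = 7/17, P(X|Y=2) = (1/14, 1/14, 6/7) → H(X|Y=2) = 0.7345299
H(X|Y) = (13/34)·0.3912436 + (7/34)·1.1488349 + (7/17)·0.7345299 = 0.688571 bits

I(X;Y) = H(X) - H(X|Y) = 1.495824 - 0.688571 = 0.8073 bits

Cross-check via I(X;Y) = H(X) + H(Y) - H(X,Y): computing H(Y) from the column sums and H(X,Y) from the 9 cells in the same way gives H(Y) = 1.526870 bits and H(X,Y) = 2.215441 bits, so
I(X;Y) = 1.495824 + 1.526870 - 2.215441 = 0.8073 bits ✓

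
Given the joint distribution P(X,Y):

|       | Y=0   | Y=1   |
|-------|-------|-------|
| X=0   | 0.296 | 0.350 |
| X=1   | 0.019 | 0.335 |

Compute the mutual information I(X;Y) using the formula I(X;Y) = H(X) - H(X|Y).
0.1493 bits

I(X;Y) = H(X) - H(X|Y)

Marginal of X (row sums):
  P(X=0) = 0.296 + 0.350 = 0.646
  P(X=1) = 0.019 + 0.335 = 0.354
H(X) = -[0.646·log₂(0.646) + 0.354·log₂(0.354)]
  = 0.4072 + 0.5304 = 0.9376 bits

Marginal of Y (column sums):
  P(Y=0) = 0.296 + 0.019 = 0.315
  P(Y=1) = 0.350 + 0.335 = 0.685
H(X|Y) = Σ_y P(y)·H(X|Y=y):
  Y=0: P(Y=0) = 0.315, P(X|Y=0) = (296/315, 19/315) → H(X|Y=0) = 0.3287
  Y=1: P(Y=1) = 0.685, P(X|Y=1) = (70/137, 67/137) → H(X|Y=1) = 0.9997
H(X|Y) = 0.315·0.3287 + 0.685·0.9997 = 0.7883 bits

I(X;Y) = H(X) - H(X|Y) = 0.9376 - 0.7883 = 0.1493 bits

Cross-check via I(X;Y) = H(X) + H(Y) - H(X,Y): computing H(Y) from the column sums and H(X,Y) from the 4 cells in the same way gives H(Y) = 0.8989 bits and H(X,Y) = 1.6872 bits, so
I(X;Y) = 0.9376 + 0.8989 - 1.6872 = 0.1493 bits ✓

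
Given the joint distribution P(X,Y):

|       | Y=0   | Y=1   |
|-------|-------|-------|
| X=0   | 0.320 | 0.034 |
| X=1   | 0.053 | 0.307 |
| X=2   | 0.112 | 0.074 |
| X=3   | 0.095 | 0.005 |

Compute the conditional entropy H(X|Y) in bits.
1.4506 bits

H(X|Y) = H(X,Y) - H(Y)

H(X,Y) = -Σ_{x,y} P(x,y) log₂ P(x,y). Per-cell terms -P(x,y)·log₂P(x,y):
  X=0: 0.52603, 0.16586
  X=1: 0.22461, 0.52303
  X=2: 0.35374, 0.27797
  X=3: 0.32261, 0.03822
Sum of the 8 terms: H(X,Y) = 2.4321 bits

Marginal of Y (column sums):
  P(Y=0) = 0.320 + 0.053 + 0.112 + 0.095 = 0.580
  P(Y=1) = 0.034 + 0.307 + 0.074 + 0.005 = 0.420
H(Y) = -[0.580·log₂(0.580) + 0.420·log₂(0.420)]
  = 0.45581 + 0.52565 = 0.9815 bits

H(X|Y) = H(X,Y) - H(Y) = 2.4321 - 0.9815 = 1.4506 bits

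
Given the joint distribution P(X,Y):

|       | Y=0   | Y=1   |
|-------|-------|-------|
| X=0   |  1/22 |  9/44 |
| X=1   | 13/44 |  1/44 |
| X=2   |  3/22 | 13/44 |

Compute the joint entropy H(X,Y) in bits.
2.2265 bits

H(X,Y) = -Σ_{x,y} P(x,y) log₂ P(x,y). Per-cell terms -P(x,y)·log₂P(x,y):
  X=0: 0.2027, 0.4683
  X=1: 0.5197, 0.1241
  X=2: 0.3920, 0.5197
Sum of the 6 terms: H(X,Y) = 2.2265 bits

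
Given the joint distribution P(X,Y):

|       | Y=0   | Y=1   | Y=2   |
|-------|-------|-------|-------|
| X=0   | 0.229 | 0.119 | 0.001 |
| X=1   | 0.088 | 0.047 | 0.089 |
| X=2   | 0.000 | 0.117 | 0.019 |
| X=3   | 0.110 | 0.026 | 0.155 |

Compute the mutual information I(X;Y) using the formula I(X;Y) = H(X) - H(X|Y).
0.4144 bits

I(X;Y) = H(X) - H(X|Y)

Marginal of X (row sums):
  P(X=0) = 0.229 + 0.119 + 0.001 = 0.349
  P(X=1) = 0.088 + 0.047 + 0.089 = 0.224
  P(X=2) = 0.000 + 0.117 + 0.019 = 0.136
  P(X=3) = 0.110 + 0.026 + 0.155 = 0.291
H(X) = -[0.349·log₂(0.349) + 0.224·log₂(0.224) + 0.136·log₂(0.136) + 0.291·log₂(0.291)]
  = 0.5300 + 0.4835 + 0.3915 + 0.5182 = 1.9232 bits

Marginal of Y (column sums):
  P(Y=0) = 0.229 + 0.088 + 0.000 + 0.110 = 0.427
  P(Y=1) = 0.119 + 0.047 + 0.117 + 0.026 = 0.309
  P(Y=2) = 0.001 + 0.089 + 0.019 + 0.155 = 0.264
H(X|Y) = Σ_y P(y)·H(X|Y=y):
  Y=0: P(Y=0) = 0.427, P(X|Y=0) = (229/427, 88/427, 0, 110/427) → H(X|Y=0) = 1.4558
  Y=1: P(Y=1) = 0.309, P(X|Y=1) = (119/309, 47/309, 39/103, 26/309) → H(X|Y=1) = 1.7744
  Y=2: P(Y=2) = 0.264, P(X|Y=2) = (1/264, 89/264, 19/264, 155/264) → H(X|Y=2) = 1.2836
H(X|Y) = 0.427·1.4558 + 0.309·1.7744 + 0.264·1.2836 = 1.5088 bits

I(X;Y) = H(X) - H(X|Y) = 1.9232 - 1.5088 = 0.4144 bits

Cross-check via I(X;Y) = H(X) + H(Y) - H(X,Y): computing H(Y) from the column sums and H(X,Y) from the 12 cells in the same way gives H(Y) = 1.5550 bits and H(X,Y) = 3.0638 bits, so
I(X;Y) = 1.9232 + 1.5550 - 3.0638 = 0.4144 bits ✓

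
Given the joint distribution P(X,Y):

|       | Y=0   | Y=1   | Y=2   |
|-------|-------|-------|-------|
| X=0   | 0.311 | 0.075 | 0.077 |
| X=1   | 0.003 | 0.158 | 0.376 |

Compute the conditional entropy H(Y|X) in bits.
1.0694 bits

H(Y|X) = H(X,Y) - H(X)

H(X,Y) = -Σ_{x,y} P(x,y) log₂ P(x,y). Per-cell terms -P(x,y)·log₂P(x,y):
  X=0: 0.524039, 0.280272, 0.284823
  X=1: 0.025142, 0.420597, 0.530609
Sum of the 6 terms: H(X,Y) = 2.06548 bits

Marginal of X (row sums):
  P(X=0) = 0.311 + 0.075 + 0.077 = 0.463
  P(X=1) = 0.003 + 0.158 + 0.376 = 0.537
H(X) = -[0.463·log₂(0.463) + 0.537·log₂(0.537)]
  = 0.514354 + 0.481692 = 0.99605 bits

H(Y|X) = H(X,Y) - H(X) = 2.06548 - 0.99605 = 1.0694 bits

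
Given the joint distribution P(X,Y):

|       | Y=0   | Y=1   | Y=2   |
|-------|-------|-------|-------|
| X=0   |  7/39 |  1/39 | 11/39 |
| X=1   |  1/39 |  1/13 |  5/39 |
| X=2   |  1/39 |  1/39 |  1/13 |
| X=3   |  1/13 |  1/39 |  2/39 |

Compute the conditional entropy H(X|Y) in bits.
1.6715 bits

H(X|Y) = H(X,Y) - H(Y)

H(X,Y) = -Σ_{x,y} P(x,y) log₂ P(x,y). Per-cell terms -P(x,y)·log₂P(x,y):
  X=0: 0.4447777, 0.1355231, 0.5150173
  X=1: 0.1355231, 0.2846492, 0.3799326
  X=2: 0.1355231, 0.1355231, 0.2846492
  X=3: 0.2846492, 0.1355231, 0.2197642
Sum of the 12 terms: H(X,Y) = 3.091055 bits

Marginal of Y (column sums):
  P(Y=0) = 7/39 + 1/39 + 1/39 + 1/13 = 4/13
  P(Y=1) = 1/39 + 1/13 + 1/39 + 1/39 = 2/13
  P(Y=2) = 11/39 + 5/39 + 1/13 + 2/39 = 7/13
H(Y) = -[(4/13)·log₂(4/13) + (2/13)·log₂(2/13) + (7/13)·log₂(7/13)]
  = 0.5232122 + 0.4154523 + 0.4808918 = 1.419556 bits

H(X|Y) = H(X,Y) - H(Y) = 3.091055 - 1.419556 = 1.6715 bits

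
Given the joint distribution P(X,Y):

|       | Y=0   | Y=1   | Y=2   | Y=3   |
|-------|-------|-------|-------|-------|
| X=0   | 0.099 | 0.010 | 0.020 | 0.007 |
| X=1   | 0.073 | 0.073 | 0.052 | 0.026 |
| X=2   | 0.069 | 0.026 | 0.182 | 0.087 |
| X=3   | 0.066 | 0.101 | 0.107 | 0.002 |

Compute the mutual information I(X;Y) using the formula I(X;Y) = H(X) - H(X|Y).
0.2326 bits

I(X;Y) = H(X) - H(X|Y)

Marginal of X (row sums):
  P(X=0) = 0.099 + 0.010 + 0.020 + 0.007 = 0.136
  P(X=1) = 0.073 + 0.073 + 0.052 + 0.026 = 0.224
  P(X=2) = 0.069 + 0.026 + 0.182 + 0.087 = 0.364
  P(X=3) = 0.066 + 0.101 + 0.107 + 0.002 = 0.276
H(X) = -[0.136·log₂(0.136) + 0.224·log₂(0.224) + 0.364·log₂(0.364) + 0.276·log₂(0.276)]
  = 0.39145 + 0.48349 + 0.53071 + 0.51260 = 1.91825 bits

Marginal of Y (column sums):
  P(Y=0) = 0.099 + 0.073 + 0.069 + 0.066 = 0.307
  P(Y=1) = 0.010 + 0.073 + 0.026 + 0.101 = 0.210
  P(Y=2) = 0.020 + 0.052 + 0.182 + 0.107 = 0.361
  P(Y=3) = 0.007 + 0.026 + 0.087 + 0.002 = 0.122
H(X|Y) = Σ_y P(y)·H(X|Y=y):
  Y=0: P(Y=0) = 0.307, P(X|Y=0) = (99/307, 73/307, 69/307, 66/307) → H(X|Y=0) = 1.98007
  Y=1: P(Y=1) = 0.210, P(X|Y=1) = (1/21, 73/210, 13/105, 101/210) → H(X|Y=1) = 1.62012
  Y=2: P(Y=2) = 0.361, P(X|Y=2) = (20/361, 52/361, 182/361, 107/361) → H(X|Y=2) = 1.65204
  Y=3: P(Y=3) = 0.122, P(X|Y=3) = (7/122, 13/61, 87/122, 1/61) → H(X|Y=3) = 1.15698
H(X|Y) = 0.307·1.98007 + 0.210·1.62012 + 0.361·1.65204 + 0.122·1.15698 = 1.68564 bits

I(X;Y) = H(X) - H(X|Y) = 1.91825 - 1.68564 = 0.2326 bits

Cross-check via I(X;Y) = H(X) + H(Y) - H(X,Y): computing H(Y) from the column sums and H(X,Y) from the 16 cells in the same way gives H(Y) = 1.89678 bits and H(X,Y) = 3.58242 bits, so
I(X;Y) = 1.91825 + 1.89678 - 3.58242 = 0.2326 bits ✓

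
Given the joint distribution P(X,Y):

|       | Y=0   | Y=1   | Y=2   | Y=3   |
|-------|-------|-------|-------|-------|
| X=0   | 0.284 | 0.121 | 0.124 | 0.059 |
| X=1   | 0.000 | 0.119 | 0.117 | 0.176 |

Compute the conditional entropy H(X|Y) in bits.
0.6719 bits

H(X|Y) = H(X,Y) - H(Y)

H(X,Y) = -Σ_{x,y} P(x,y) log₂ P(x,y). Per-cell terms -P(x,y)·log₂P(x,y):
  X=0: 0.5158, 0.3687, 0.3734, 0.2409
  X=1: 0.0000, 0.3654, 0.3622, 0.4411
  (cells with P = 0 contribute 0)
Sum of the 8 terms: H(X,Y) = 2.6675 bits

Marginal of Y (column sums):
  P(Y=0) = 0.284 + 0.000 = 0.284
  P(Y=1) = 0.121 + 0.119 = 0.240
  P(Y=2) = 0.124 + 0.117 = 0.241
  P(Y=3) = 0.059 + 0.176 = 0.235
H(Y) = -[0.284·log₂(0.284) + 0.240·log₂(0.240) + 0.241·log₂(0.241) + 0.235·log₂(0.235)]
  = 0.5158 + 0.4941 + 0.4947 + 0.4910 = 1.9956 bits

H(X|Y) = H(X,Y) - H(Y) = 2.6675 - 1.9956 = 0.6719 bits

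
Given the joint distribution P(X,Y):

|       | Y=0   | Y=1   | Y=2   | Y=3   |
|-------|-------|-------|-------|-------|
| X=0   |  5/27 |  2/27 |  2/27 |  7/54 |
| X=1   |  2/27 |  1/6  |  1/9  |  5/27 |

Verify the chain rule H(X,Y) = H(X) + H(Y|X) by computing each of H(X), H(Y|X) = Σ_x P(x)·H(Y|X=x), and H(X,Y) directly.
H(X) = 0.9960 bits, H(Y|X) = 1.9046 bits, H(X,Y) = 2.9006 bits

Marginal of X (row sums):
  P(X=0) = 5/27 + 2/27 + 2/27 + 7/54 = 25/54
  P(X=1) = 2/27 + 1/6 + 1/9 + 5/27 = 29/54
H(X) = -[(25/54)·log₂(25/54) + (29/54)·log₂(29/54)]
  = 0.514366 + 0.481672 = 0.9960 bits

H(Y|X) = Σ_x P(x)·H(Y|X=x):
  X=0: P(X=0) = 25/54, P(Y|X=0) = (2/5, 4/25, 4/25, 7/25) → H(Y|X=0) = 1.889026
  X=1: P(X=1) = 29/54, P(Y|X=1) = (4/29, 9/29, 6/29, 10/29) → H(Y|X=1) = 1.918037
H(Y|X) = (25/54)·1.889026 + (29/54)·1.918037 = 1.9046 bits

H(X,Y) = -Σ_{x,y} P(x,y) log₂ P(x,y). Per-cell terms -P(x,y)·log₂P(x,y):
  X=0: 0.450548, 0.278140, 0.278140, 0.382088
  X=1: 0.278140, 0.430827, 0.352214, 0.450548
Sum of the 8 terms: H(X,Y) = 2.9006 bits

Chain rule check:
  H(X) + H(Y|X) = 0.9960 + 1.9046 = 2.9006 bits
  H(X,Y) = 2.9006 bits
✓ Chain rule verified.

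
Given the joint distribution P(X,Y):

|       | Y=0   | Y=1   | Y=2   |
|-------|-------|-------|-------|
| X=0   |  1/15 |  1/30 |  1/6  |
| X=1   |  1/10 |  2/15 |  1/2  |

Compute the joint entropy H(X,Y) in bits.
2.0746 bits

H(X,Y) = -Σ_{x,y} P(x,y) log₂ P(x,y). Per-cell terms -P(x,y)·log₂P(x,y):
  X=0: 0.26046, 0.16356, 0.43083
  X=1: 0.33219, 0.38759, 0.50000
Sum of the 6 terms: H(X,Y) = 2.0746 bits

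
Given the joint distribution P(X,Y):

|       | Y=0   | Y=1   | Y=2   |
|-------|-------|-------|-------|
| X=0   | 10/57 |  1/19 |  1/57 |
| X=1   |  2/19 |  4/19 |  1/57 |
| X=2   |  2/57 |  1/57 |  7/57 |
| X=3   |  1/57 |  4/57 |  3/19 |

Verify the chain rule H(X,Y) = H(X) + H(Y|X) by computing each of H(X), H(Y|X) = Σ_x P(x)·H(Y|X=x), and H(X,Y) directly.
H(X) = 1.9638 bits, H(Y|X) = 1.1553 bits, H(X,Y) = 3.1191 bits

Marginal of X (row sums):
  P(X=0) = 10/57 + 1/19 + 1/57 = 14/57
  P(X=1) = 2/19 + 4/19 + 1/57 = 1/3
  P(X=2) = 2/57 + 1/57 + 7/57 = 10/57
  P(X=3) = 1/57 + 4/57 + 3/19 = 14/57
H(X) = -[(14/57)·log₂(14/57) + (1/3)·log₂(1/3) + (10/57)·log₂(10/57) + (14/57)·log₂(14/57)]
  = 0.4975 + 0.5283 + 0.4405 + 0.4975 = 1.9638 bits

H(Y|X) = Σ_x P(x)·H(Y|X=x):
  X=0: P(X=0) = 14/57, P(Y|X=0) = (5/7, 3/14, 1/14) → H(Y|X=0) = 1.0949
  X=1: P(X=1) = 1/3, P(Y|X=1) = (6/19, 12/19, 1/19) → H(Y|X=1) = 1.1674
  X=2: P(X=2) = 10/57, P(Y|X=2) = (1/5, 1/10, 7/10) → H(Y|X=2) = 1.1568
  X=3: P(X=3) = 14/57, P(Y|X=3) = (1/14, 2/7, 9/14) → H(Y|X=3) = 1.1981
H(Y|X) = (14/57)·1.0949 + (1/3)·1.1674 + (10/57)·1.1568 + (14/57)·1.1981 = 1.1553 bits

H(X,Y) = -Σ_{x,y} P(x,y) log₂ P(x,y). Per-cell terms -P(x,y)·log₂P(x,y):
  X=0: 0.4405, 0.2236, 0.1023
  X=1: 0.3419, 0.4732, 0.1023
  X=2: 0.1696, 0.1023, 0.3716
  X=3: 0.1023, 0.2690, 0.4205
Sum of the 12 terms: H(X,Y) = 3.1191 bits

Chain rule check:
  H(X) + H(Y|X) = 1.9638 + 1.1553 = 3.1191 bits
  H(X,Y) = 3.1191 bits
✓ Chain rule verified.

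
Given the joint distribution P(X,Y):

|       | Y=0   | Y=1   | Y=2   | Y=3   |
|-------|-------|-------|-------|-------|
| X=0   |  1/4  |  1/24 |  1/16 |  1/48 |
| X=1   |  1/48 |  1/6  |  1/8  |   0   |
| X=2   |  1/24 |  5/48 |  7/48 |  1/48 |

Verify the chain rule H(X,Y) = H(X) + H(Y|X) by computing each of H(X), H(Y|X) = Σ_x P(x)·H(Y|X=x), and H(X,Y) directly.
H(X) = 1.5794 bits, H(Y|X) = 1.4525 bits, H(X,Y) = 3.0319 bits

Marginal of X (row sums):
  P(X=0) = 1/4 + 1/24 + 1/16 + 1/48 = 3/8
  P(X=1) = 1/48 + 1/6 + 1/8 + 0 = 5/16
  P(X=2) = 1/24 + 5/48 + 7/48 + 1/48 = 5/16
H(X) = -[(3/8)·log₂(3/8) + (5/16)·log₂(5/16) + (5/16)·log₂(5/16)]
  = 0.53064 + 0.52440 + 0.52440 = 1.5794 bits

H(Y|X) = Σ_x P(x)·H(Y|X=x):
  X=0: P(X=0) = 3/8, P(Y|X=0) = (2/3, 1/9, 1/6, 1/18) → H(Y|X=0) = 1.40468
  X=1: P(X=1) = 5/16, P(Y|X=1) = (1/15, 8/15, 2/5, 0) → H(Y|X=1) = 1.27291
  X=2: P(X=2) = 5/16, P(Y|X=2) = (2/15, 1/3, 7/15, 1/15) → H(Y|X=2) = 1.68948
H(Y|X) = (3/8)·1.40468 + (5/16)·1.27291 + (5/16)·1.68948 = 1.4525 bits

H(X,Y) = -Σ_{x,y} P(x,y) log₂ P(x,y). Per-cell terms -P(x,y)·log₂P(x,y):
  X=0: 0.50000, 0.19104, 0.25000, 0.11635
  X=1: 0.11635, 0.43083, 0.37500, 0.00000
  X=2: 0.19104, 0.33990, 0.40507, 0.11635
  (cells with P = 0 contribute 0)
Sum of the 12 terms: H(X,Y) = 3.0319 bits

Chain rule check:
  H(X) + H(Y|X) = 1.5794 + 1.4525 = 3.0319 bits
  H(X,Y) = 3.0319 bits
✓ Chain rule verified.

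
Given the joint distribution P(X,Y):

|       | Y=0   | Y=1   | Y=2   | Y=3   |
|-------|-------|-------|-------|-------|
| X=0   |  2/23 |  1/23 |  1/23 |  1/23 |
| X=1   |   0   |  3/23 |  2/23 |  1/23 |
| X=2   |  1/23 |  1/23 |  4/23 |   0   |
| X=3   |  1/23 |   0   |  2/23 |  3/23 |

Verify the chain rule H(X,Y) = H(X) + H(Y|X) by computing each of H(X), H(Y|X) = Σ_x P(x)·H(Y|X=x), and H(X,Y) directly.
H(X) = 1.9958 bits, H(Y|X) = 1.5056 bits, H(X,Y) = 3.5014 bits

Marginal of X (row sums):
  P(X=0) = 2/23 + 1/23 + 1/23 + 1/23 = 5/23
  P(X=1) = 0 + 3/23 + 2/23 + 1/23 = 6/23
  P(X=2) = 1/23 + 1/23 + 4/23 + 0 = 6/23
  P(X=3) = 1/23 + 0 + 2/23 + 3/23 = 6/23
H(X) = -[(5/23)·log₂(5/23) + (6/23)·log₂(6/23) + (6/23)·log₂(6/23) + (6/23)·log₂(6/23)]
  = 0.47862 + 0.50572 + 0.50572 + 0.50572 = 1.9958 bits

H(Y|X) = Σ_x P(x)·H(Y|X=x):
  X=0: P(X=0) = 5/23, P(Y|X=0) = (2/5, 1/5, 1/5, 1/5) → H(Y|X=0) = 1.92193
  X=1: P(X=1) = 6/23, P(Y|X=1) = (0, 1/2, 1/3, 1/6) → H(Y|X=1) = 1.45915
  X=2: P(X=2) = 6/23, P(Y|X=2) = (1/6, 1/6, 2/3, 0) → H(Y|X=2) = 1.25163
  X=3: P(X=3) = 6/23, P(Y|X=3) = (1/6, 0, 1/3, 1/2) → H(Y|X=3) = 1.45915
H(Y|X) = (5/23)·1.92193 + (6/23)·1.45915 + (6/23)·1.25163 + (6/23)·1.45915 = 1.5056 bits

H(X,Y) = -Σ_{x,y} P(x,y) log₂ P(x,y). Per-cell terms -P(x,y)·log₂P(x,y):
  X=0: 0.30640, 0.19668, 0.19668, 0.19668
  X=1: 0.00000, 0.38330, 0.30640, 0.19668
  X=2: 0.19668, 0.19668, 0.43888, 0.00000
  X=3: 0.19668, 0.00000, 0.30640, 0.38330
  (cells with P = 0 contribute 0)
Sum of the 16 terms: H(X,Y) = 3.5014 bits

Chain rule check:
  H(X) + H(Y|X) = 1.9958 + 1.5056 = 3.5014 bits
  H(X,Y) = 3.5014 bits
✓ Chain rule verified.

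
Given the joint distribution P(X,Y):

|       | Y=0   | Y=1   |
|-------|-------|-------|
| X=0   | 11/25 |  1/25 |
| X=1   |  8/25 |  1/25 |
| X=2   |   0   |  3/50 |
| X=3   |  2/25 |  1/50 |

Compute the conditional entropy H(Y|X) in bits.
0.4520 bits

H(Y|X) = H(X,Y) - H(X)

H(X,Y) = -Σ_{x,y} P(x,y) log₂ P(x,y). Per-cell terms -P(x,y)·log₂P(x,y):
  X=0: 0.5211, 0.1858
  X=1: 0.5260, 0.1858
  X=2: 0.0000, 0.2435
  X=3: 0.2915, 0.1129
  (cells with P = 0 contribute 0)
Sum of the 8 terms: H(X,Y) = 2.0666 bits

Marginal of X (row sums):
  P(X=0) = 11/25 + 1/25 = 12/25
  P(X=1) = 8/25 + 1/25 = 9/25
  P(X=2) = 0 + 3/50 = 3/50
  P(X=3) = 2/25 + 1/50 = 1/10
H(X) = -[(12/25)·log₂(12/25) + (9/25)·log₂(9/25) + (3/50)·log₂(3/50) + (1/10)·log₂(1/10)]
  = 0.5083 + 0.5306 + 0.2435 + 0.3322 = 1.6146 bits

H(Y|X) = H(X,Y) - H(X) = 2.0666 - 1.6146 = 0.4520 bits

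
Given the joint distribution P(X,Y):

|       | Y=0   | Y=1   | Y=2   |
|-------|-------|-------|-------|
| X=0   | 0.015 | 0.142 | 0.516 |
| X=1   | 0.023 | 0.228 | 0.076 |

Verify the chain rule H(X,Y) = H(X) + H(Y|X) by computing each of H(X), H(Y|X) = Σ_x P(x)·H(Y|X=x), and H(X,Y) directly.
H(X) = 0.9118 bits, H(Y|X) = 0.9655 bits, H(X,Y) = 1.8773 bits

Marginal of X (row sums):
  P(X=0) = 0.015 + 0.142 + 0.516 = 0.673
  P(X=1) = 0.023 + 0.228 + 0.076 = 0.327
H(X) = -[0.673·log₂(0.673) + 0.327·log₂(0.327)]
  = 0.38450 + 0.52733 = 0.9118 bits

H(Y|X) = Σ_x P(x)·H(Y|X=x):
  X=0: P(X=0) = 0.673, P(Y|X=0) = (15/673, 142/673, 516/673) → H(Y|X=0) = 0.88977
  X=1: P(X=1) = 0.327, P(Y|X=1) = (23/327, 76/109, 76/327) → H(Y|X=1) = 1.12139
H(Y|X) = 0.673·0.88977 + 0.327·1.12139 = 0.9655 bits

H(X,Y) = -Σ_{x,y} P(x,y) log₂ P(x,y). Per-cell terms -P(x,y)·log₂P(x,y):
  X=0: 0.09088, 0.39988, 0.49255
  X=1: 0.12517, 0.48630, 0.28256
Sum of the 6 terms: H(X,Y) = 1.8773 bits

Chain rule check:
  H(X) + H(Y|X) = 0.9118 + 0.9655 = 1.8773 bits
  H(X,Y) = 1.8773 bits
✓ Chain rule verified.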